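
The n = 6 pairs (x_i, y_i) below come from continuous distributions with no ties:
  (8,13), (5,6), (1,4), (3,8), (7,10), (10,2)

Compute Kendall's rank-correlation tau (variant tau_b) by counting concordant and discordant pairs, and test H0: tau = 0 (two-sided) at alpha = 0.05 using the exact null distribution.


Step 1: Enumerate the 15 unordered pairs (i,j) with i<j and classify each by sign(x_j-x_i) * sign(y_j-y_i).
  (1,2):dx=-3,dy=-7->C; (1,3):dx=-7,dy=-9->C; (1,4):dx=-5,dy=-5->C; (1,5):dx=-1,dy=-3->C
  (1,6):dx=+2,dy=-11->D; (2,3):dx=-4,dy=-2->C; (2,4):dx=-2,dy=+2->D; (2,5):dx=+2,dy=+4->C
  (2,6):dx=+5,dy=-4->D; (3,4):dx=+2,dy=+4->C; (3,5):dx=+6,dy=+6->C; (3,6):dx=+9,dy=-2->D
  (4,5):dx=+4,dy=+2->C; (4,6):dx=+7,dy=-6->D; (5,6):dx=+3,dy=-8->D
Step 2: C = 9, D = 6, total pairs = 15.
Step 3: tau = (C - D)/(n(n-1)/2) = (9 - 6)/15 = 0.200000.
Step 4: Exact two-sided p-value (enumerate n! = 720 permutations of y under H0): p = 0.719444.
Step 5: alpha = 0.05. fail to reject H0.

tau_b = 0.2000 (C=9, D=6), p = 0.719444, fail to reject H0.


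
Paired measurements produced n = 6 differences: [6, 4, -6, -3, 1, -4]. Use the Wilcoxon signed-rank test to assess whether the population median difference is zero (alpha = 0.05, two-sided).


Step 1: Drop any zero differences (none here) and take |d_i|.
|d| = [6, 4, 6, 3, 1, 4]
Step 2: Midrank |d_i| (ties get averaged ranks).
ranks: |6|->5.5, |4|->3.5, |6|->5.5, |3|->2, |1|->1, |4|->3.5
Step 3: Attach original signs; sum ranks with positive sign and with negative sign.
W+ = 5.5 + 3.5 + 1 = 10
W- = 5.5 + 2 + 3.5 = 11
(Check: W+ + W- = 21 should equal n(n+1)/2 = 21.)
Step 4: Test statistic W = min(W+, W-) = 10.
Step 5: Ties in |d|, so use the tie-corrected normal approximation.
        E[W] = n(n+1)/4 = 6*7/4 = 10.5.
        Tie groups: |d|=4 (t=2), |d|=6 (t=2); sum(t^3 - t) = 12.
        Var[W] = n(n+1)(2n+1)/24 - sum(t^3-t)/48 = 546/24 - 12/48 = 22.5.
        z = (W - E[W]) / sqrt(Var[W]) = (10 - 10.5) / 4.7434 = -0.1054.
        Two-sided p = 2*Phi(z) = 0.916051.
Step 6: alpha = 0.05. fail to reject H0.

W+ = 10, W- = 11, W = min = 10, p = 0.916051, fail to reject H0.


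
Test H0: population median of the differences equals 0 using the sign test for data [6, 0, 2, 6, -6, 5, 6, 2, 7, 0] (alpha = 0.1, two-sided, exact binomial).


Step 1: Discard zero differences. Original n = 10; n_eff = number of nonzero differences = 8.
Nonzero differences (with sign): +6, +2, +6, -6, +5, +6, +2, +7
Step 2: Count signs: positive = 7, negative = 1.
Step 3: Under H0: P(positive) = 0.5, so the number of positives S ~ Bin(8, 0.5).
Step 4: Two-sided exact p-value = sum of Bin(8,0.5) probabilities at or below the observed probability = 0.070312.
Step 5: alpha = 0.1. reject H0.

n_eff = 8, pos = 7, neg = 1, p = 0.070312, reject H0.


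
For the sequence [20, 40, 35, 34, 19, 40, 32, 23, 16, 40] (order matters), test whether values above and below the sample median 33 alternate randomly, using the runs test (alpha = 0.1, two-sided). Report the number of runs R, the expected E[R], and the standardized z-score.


Step 1: Compute median = 33; label A = above, B = below.
Labels in order: BAAABABBBA  (n_A = 5, n_B = 5)
Step 2: Count runs R = 6.
Step 3: Under H0 (random ordering), E[R] = 2*n_A*n_B/(n_A+n_B) + 1 = 2*5*5/10 + 1 = 6.0000.
        Var[R] = 2*n_A*n_B*(2*n_A*n_B - n_A - n_B) / ((n_A+n_B)^2 * (n_A+n_B-1)) = 2000/900 = 2.2222.
        SD[R] = 1.4907.
Step 4: R = E[R], so z = 0 with no continuity correction.
Step 5: Two-sided p-value via normal approximation = 2*(1 - Phi(|z|)) = 1.000000.
Step 6: alpha = 0.1. fail to reject H0.

R = 6, z = 0.0000, p = 1.000000, fail to reject H0.


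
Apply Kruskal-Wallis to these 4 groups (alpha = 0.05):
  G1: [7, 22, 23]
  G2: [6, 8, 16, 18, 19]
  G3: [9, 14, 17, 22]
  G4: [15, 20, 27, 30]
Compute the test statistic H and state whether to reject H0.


Step 1: Combine all N = 16 observations and assign midranks.
sorted (value, group, rank): (6,G2,1), (7,G1,2), (8,G2,3), (9,G3,4), (14,G3,5), (15,G4,6), (16,G2,7), (17,G3,8), (18,G2,9), (19,G2,10), (20,G4,11), (22,G1,12.5), (22,G3,12.5), (23,G1,14), (27,G4,15), (30,G4,16)
Step 2: Sum ranks within each group.
R_1 = 28.5 (n_1 = 3)
R_2 = 30 (n_2 = 5)
R_3 = 29.5 (n_3 = 4)
R_4 = 48 (n_4 = 4)
Step 3: H = 12/(N(N+1)) * sum(R_i^2/n_i) - 3(N+1)
     = 12/(16*17) * (28.5^2/3 + 30^2/5 + 29.5^2/4 + 48^2/4) - 3*17
     = 0.044118 * 1244.31 - 51
     = 3.896140.
Step 4: Ties present; correction factor C = 1 - 6/(16^3 - 16) = 0.998529. Corrected H = 3.896140 / 0.998529 = 3.901878.
Step 5: Under H0, H ~ chi^2(3); p-value = 0.272256.
Step 6: alpha = 0.05. fail to reject H0.

H = 3.9019, df = 3, p = 0.272256, fail to reject H0.


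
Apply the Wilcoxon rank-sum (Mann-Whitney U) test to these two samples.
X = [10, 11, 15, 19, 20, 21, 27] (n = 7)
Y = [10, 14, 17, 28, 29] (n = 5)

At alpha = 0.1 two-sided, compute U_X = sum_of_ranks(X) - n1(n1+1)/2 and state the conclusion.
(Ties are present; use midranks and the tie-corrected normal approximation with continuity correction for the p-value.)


Step 1: Combine and sort all 12 observations; assign midranks.
sorted (value, group): (10,X), (10,Y), (11,X), (14,Y), (15,X), (17,Y), (19,X), (20,X), (21,X), (27,X), (28,Y), (29,Y)
ranks: 10->1.5, 10->1.5, 11->3, 14->4, 15->5, 17->6, 19->7, 20->8, 21->9, 27->10, 28->11, 29->12
Step 2: Rank sum for X: R1 = 1.5 + 3 + 5 + 7 + 8 + 9 + 10 = 43.5.
Step 3: U_X = R1 - n1(n1+1)/2 = 43.5 - 7*8/2 = 43.5 - 28 = 15.5.
       U_Y = n1*n2 - U_X = 35 - 15.5 = 19.5.
Step 4: Ties are present, so use the tie-corrected normal approximation (with continuity correction) for the p-value.
Step 5: p-value = 0.807210; compare to alpha = 0.1. fail to reject H0.

U_X = 15.5, p = 0.807210, fail to reject H0 at alpha = 0.1.


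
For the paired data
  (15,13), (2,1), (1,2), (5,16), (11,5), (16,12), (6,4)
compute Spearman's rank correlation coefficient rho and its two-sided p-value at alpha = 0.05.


Step 1: Rank x and y separately (midranks; no ties here).
rank(x): 15->6, 2->2, 1->1, 5->3, 11->5, 16->7, 6->4
rank(y): 13->6, 1->1, 2->2, 16->7, 5->4, 12->5, 4->3
Step 2: d_i = R_x(i) - R_y(i); compute d_i^2.
  (6-6)^2=0, (2-1)^2=1, (1-2)^2=1, (3-7)^2=16, (5-4)^2=1, (7-5)^2=4, (4-3)^2=1
sum(d^2) = 24.
Step 3: rho = 1 - 6*24 / (7*(7^2 - 1)) = 1 - 144/336 = 0.571429.
Step 4: Under H0, t = rho * sqrt((n-2)/(1-rho^2)) = 1.5570 ~ t(5).
Step 5: Two-sided p-value from the t-distribution with 5 df = 0.180202.
Step 6: alpha = 0.05. fail to reject H0.

rho = 0.5714, p = 0.180202, fail to reject H0 at alpha = 0.05.


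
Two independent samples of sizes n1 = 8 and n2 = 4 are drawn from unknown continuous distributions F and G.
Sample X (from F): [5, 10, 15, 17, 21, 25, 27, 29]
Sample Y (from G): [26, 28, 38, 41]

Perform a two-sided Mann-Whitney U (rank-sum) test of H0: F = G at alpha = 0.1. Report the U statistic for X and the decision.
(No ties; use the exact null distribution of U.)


Step 1: Combine and sort all 12 observations; assign midranks.
sorted (value, group): (5,X), (10,X), (15,X), (17,X), (21,X), (25,X), (26,Y), (27,X), (28,Y), (29,X), (38,Y), (41,Y)
ranks: 5->1, 10->2, 15->3, 17->4, 21->5, 25->6, 26->7, 27->8, 28->9, 29->10, 38->11, 41->12
Step 2: Rank sum for X: R1 = 1 + 2 + 3 + 4 + 5 + 6 + 8 + 10 = 39.
Step 3: U_X = R1 - n1(n1+1)/2 = 39 - 8*9/2 = 39 - 36 = 3.
       U_Y = n1*n2 - U_X = 32 - 3 = 29.
Step 4: No ties, so the exact null distribution of U (based on enumerating the C(12,8) = 495 equally likely rank assignments) gives the two-sided p-value.
Step 5: p-value = 0.028283; compare to alpha = 0.1. reject H0.

U_X = 3, p = 0.028283, reject H0 at alpha = 0.1.


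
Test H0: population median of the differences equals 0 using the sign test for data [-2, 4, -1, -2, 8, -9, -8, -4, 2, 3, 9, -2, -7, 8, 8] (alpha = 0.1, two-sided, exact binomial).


Step 1: Discard zero differences. Original n = 15; n_eff = number of nonzero differences = 15.
Nonzero differences (with sign): -2, +4, -1, -2, +8, -9, -8, -4, +2, +3, +9, -2, -7, +8, +8
Step 2: Count signs: positive = 7, negative = 8.
Step 3: Under H0: P(positive) = 0.5, so the number of positives S ~ Bin(15, 0.5).
Step 4: Two-sided exact p-value = sum of Bin(15,0.5) probabilities at or below the observed probability = 1.000000.
Step 5: alpha = 0.1. fail to reject H0.

n_eff = 15, pos = 7, neg = 8, p = 1.000000, fail to reject H0.


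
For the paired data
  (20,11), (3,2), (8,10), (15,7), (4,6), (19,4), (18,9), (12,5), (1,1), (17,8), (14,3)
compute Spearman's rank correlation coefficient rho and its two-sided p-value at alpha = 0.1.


Step 1: Rank x and y separately (midranks; no ties here).
rank(x): 20->11, 3->2, 8->4, 15->7, 4->3, 19->10, 18->9, 12->5, 1->1, 17->8, 14->6
rank(y): 11->11, 2->2, 10->10, 7->7, 6->6, 4->4, 9->9, 5->5, 1->1, 8->8, 3->3
Step 2: d_i = R_x(i) - R_y(i); compute d_i^2.
  (11-11)^2=0, (2-2)^2=0, (4-10)^2=36, (7-7)^2=0, (3-6)^2=9, (10-4)^2=36, (9-9)^2=0, (5-5)^2=0, (1-1)^2=0, (8-8)^2=0, (6-3)^2=9
sum(d^2) = 90.
Step 3: rho = 1 - 6*90 / (11*(11^2 - 1)) = 1 - 540/1320 = 0.590909.
Step 4: Under H0, t = rho * sqrt((n-2)/(1-rho^2)) = 2.1974 ~ t(9).
Step 5: Two-sided p-value from the t-distribution with 9 df = 0.055576.
Step 6: alpha = 0.1. reject H0.

rho = 0.5909, p = 0.055576, reject H0 at alpha = 0.1.


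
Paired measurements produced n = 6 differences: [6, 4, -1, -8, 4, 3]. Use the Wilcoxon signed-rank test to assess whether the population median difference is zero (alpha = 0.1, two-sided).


Step 1: Drop any zero differences (none here) and take |d_i|.
|d| = [6, 4, 1, 8, 4, 3]
Step 2: Midrank |d_i| (ties get averaged ranks).
ranks: |6|->5, |4|->3.5, |1|->1, |8|->6, |4|->3.5, |3|->2
Step 3: Attach original signs; sum ranks with positive sign and with negative sign.
W+ = 5 + 3.5 + 3.5 + 2 = 14
W- = 1 + 6 = 7
(Check: W+ + W- = 21 should equal n(n+1)/2 = 21.)
Step 4: Test statistic W = min(W+, W-) = 7.
Step 5: Ties in |d|, so use the tie-corrected normal approximation.
        E[W] = n(n+1)/4 = 6*7/4 = 10.5.
        Tie groups: |d|=4 (t=2); sum(t^3 - t) = 6.
        Var[W] = n(n+1)(2n+1)/24 - sum(t^3-t)/48 = 546/24 - 6/48 = 22.625.
        z = (W - E[W]) / sqrt(Var[W]) = (7 - 10.5) / 4.7566 = -0.7358.
        Two-sided p = 2*Phi(z) = 0.461838.
Step 6: alpha = 0.1. fail to reject H0.

W+ = 14, W- = 7, W = min = 7, p = 0.461838, fail to reject H0.


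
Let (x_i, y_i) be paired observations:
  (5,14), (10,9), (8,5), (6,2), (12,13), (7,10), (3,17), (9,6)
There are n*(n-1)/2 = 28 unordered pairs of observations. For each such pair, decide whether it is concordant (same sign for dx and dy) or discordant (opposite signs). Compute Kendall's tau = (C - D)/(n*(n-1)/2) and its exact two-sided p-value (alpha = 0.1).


Step 1: Enumerate the 28 unordered pairs (i,j) with i<j and classify each by sign(x_j-x_i) * sign(y_j-y_i).
  (1,2):dx=+5,dy=-5->D; (1,3):dx=+3,dy=-9->D; (1,4):dx=+1,dy=-12->D; (1,5):dx=+7,dy=-1->D
  (1,6):dx=+2,dy=-4->D; (1,7):dx=-2,dy=+3->D; (1,8):dx=+4,dy=-8->D; (2,3):dx=-2,dy=-4->C
  (2,4):dx=-4,dy=-7->C; (2,5):dx=+2,dy=+4->C; (2,6):dx=-3,dy=+1->D; (2,7):dx=-7,dy=+8->D
  (2,8):dx=-1,dy=-3->C; (3,4):dx=-2,dy=-3->C; (3,5):dx=+4,dy=+8->C; (3,6):dx=-1,dy=+5->D
  (3,7):dx=-5,dy=+12->D; (3,8):dx=+1,dy=+1->C; (4,5):dx=+6,dy=+11->C; (4,6):dx=+1,dy=+8->C
  (4,7):dx=-3,dy=+15->D; (4,8):dx=+3,dy=+4->C; (5,6):dx=-5,dy=-3->C; (5,7):dx=-9,dy=+4->D
  (5,8):dx=-3,dy=-7->C; (6,7):dx=-4,dy=+7->D; (6,8):dx=+2,dy=-4->D; (7,8):dx=+6,dy=-11->D
Step 2: C = 12, D = 16, total pairs = 28.
Step 3: tau = (C - D)/(n(n-1)/2) = (12 - 16)/28 = -0.142857.
Step 4: Exact two-sided p-value (enumerate n! = 40320 permutations of y under H0): p = 0.719544.
Step 5: alpha = 0.1. fail to reject H0.

tau_b = -0.1429 (C=12, D=16), p = 0.719544, fail to reject H0.


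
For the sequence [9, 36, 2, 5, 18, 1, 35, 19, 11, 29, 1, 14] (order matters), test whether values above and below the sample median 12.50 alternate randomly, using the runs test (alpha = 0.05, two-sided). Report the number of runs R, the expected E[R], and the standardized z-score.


Step 1: Compute median = 12.50; label A = above, B = below.
Labels in order: BABBABAABABA  (n_A = 6, n_B = 6)
Step 2: Count runs R = 10.
Step 3: Under H0 (random ordering), E[R] = 2*n_A*n_B/(n_A+n_B) + 1 = 2*6*6/12 + 1 = 7.0000.
        Var[R] = 2*n_A*n_B*(2*n_A*n_B - n_A - n_B) / ((n_A+n_B)^2 * (n_A+n_B-1)) = 4320/1584 = 2.7273.
        SD[R] = 1.6514.
Step 4: Continuity-corrected z = (R - 0.5 - E[R]) / SD[R] = (10 - 0.5 - 7.0000) / 1.6514 = 1.5138.
Step 5: Two-sided p-value via normal approximation = 2*(1 - Phi(|z|)) = 0.130070.
Step 6: alpha = 0.05. fail to reject H0.

R = 10, z = 1.5138, p = 0.130070, fail to reject H0.


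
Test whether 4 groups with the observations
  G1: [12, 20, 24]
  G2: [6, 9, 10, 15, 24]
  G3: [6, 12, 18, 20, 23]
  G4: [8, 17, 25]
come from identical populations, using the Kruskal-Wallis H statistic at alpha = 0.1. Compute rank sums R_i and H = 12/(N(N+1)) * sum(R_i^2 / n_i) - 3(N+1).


Step 1: Combine all N = 16 observations and assign midranks.
sorted (value, group, rank): (6,G2,1.5), (6,G3,1.5), (8,G4,3), (9,G2,4), (10,G2,5), (12,G1,6.5), (12,G3,6.5), (15,G2,8), (17,G4,9), (18,G3,10), (20,G1,11.5), (20,G3,11.5), (23,G3,13), (24,G1,14.5), (24,G2,14.5), (25,G4,16)
Step 2: Sum ranks within each group.
R_1 = 32.5 (n_1 = 3)
R_2 = 33 (n_2 = 5)
R_3 = 42.5 (n_3 = 5)
R_4 = 28 (n_4 = 3)
Step 3: H = 12/(N(N+1)) * sum(R_i^2/n_i) - 3(N+1)
     = 12/(16*17) * (32.5^2/3 + 33^2/5 + 42.5^2/5 + 28^2/3) - 3*17
     = 0.044118 * 1192.47 - 51
     = 1.608824.
Step 4: Ties present; correction factor C = 1 - 24/(16^3 - 16) = 0.994118. Corrected H = 1.608824 / 0.994118 = 1.618343.
Step 5: Under H0, H ~ chi^2(3); p-value = 0.655238.
Step 6: alpha = 0.1. fail to reject H0.

H = 1.6183, df = 3, p = 0.655238, fail to reject H0.


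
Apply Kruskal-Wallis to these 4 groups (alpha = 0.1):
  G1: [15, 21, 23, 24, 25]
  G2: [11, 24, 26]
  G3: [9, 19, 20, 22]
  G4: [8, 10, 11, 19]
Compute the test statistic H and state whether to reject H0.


Step 1: Combine all N = 16 observations and assign midranks.
sorted (value, group, rank): (8,G4,1), (9,G3,2), (10,G4,3), (11,G2,4.5), (11,G4,4.5), (15,G1,6), (19,G3,7.5), (19,G4,7.5), (20,G3,9), (21,G1,10), (22,G3,11), (23,G1,12), (24,G1,13.5), (24,G2,13.5), (25,G1,15), (26,G2,16)
Step 2: Sum ranks within each group.
R_1 = 56.5 (n_1 = 5)
R_2 = 34 (n_2 = 3)
R_3 = 29.5 (n_3 = 4)
R_4 = 16 (n_4 = 4)
Step 3: H = 12/(N(N+1)) * sum(R_i^2/n_i) - 3(N+1)
     = 12/(16*17) * (56.5^2/5 + 34^2/3 + 29.5^2/4 + 16^2/4) - 3*17
     = 0.044118 * 1305.35 - 51
     = 6.588787.
Step 4: Ties present; correction factor C = 1 - 18/(16^3 - 16) = 0.995588. Corrected H = 6.588787 / 0.995588 = 6.617984.
Step 5: Under H0, H ~ chi^2(3); p-value = 0.085124.
Step 6: alpha = 0.1. reject H0.

H = 6.6180, df = 3, p = 0.085124, reject H0.


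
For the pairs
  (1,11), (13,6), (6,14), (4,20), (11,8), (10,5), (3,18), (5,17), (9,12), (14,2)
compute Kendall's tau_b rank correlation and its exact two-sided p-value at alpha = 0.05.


Step 1: Enumerate the 45 unordered pairs (i,j) with i<j and classify each by sign(x_j-x_i) * sign(y_j-y_i).
  (1,2):dx=+12,dy=-5->D; (1,3):dx=+5,dy=+3->C; (1,4):dx=+3,dy=+9->C; (1,5):dx=+10,dy=-3->D
  (1,6):dx=+9,dy=-6->D; (1,7):dx=+2,dy=+7->C; (1,8):dx=+4,dy=+6->C; (1,9):dx=+8,dy=+1->C
  (1,10):dx=+13,dy=-9->D; (2,3):dx=-7,dy=+8->D; (2,4):dx=-9,dy=+14->D; (2,5):dx=-2,dy=+2->D
  (2,6):dx=-3,dy=-1->C; (2,7):dx=-10,dy=+12->D; (2,8):dx=-8,dy=+11->D; (2,9):dx=-4,dy=+6->D
  (2,10):dx=+1,dy=-4->D; (3,4):dx=-2,dy=+6->D; (3,5):dx=+5,dy=-6->D; (3,6):dx=+4,dy=-9->D
  (3,7):dx=-3,dy=+4->D; (3,8):dx=-1,dy=+3->D; (3,9):dx=+3,dy=-2->D; (3,10):dx=+8,dy=-12->D
  (4,5):dx=+7,dy=-12->D; (4,6):dx=+6,dy=-15->D; (4,7):dx=-1,dy=-2->C; (4,8):dx=+1,dy=-3->D
  (4,9):dx=+5,dy=-8->D; (4,10):dx=+10,dy=-18->D; (5,6):dx=-1,dy=-3->C; (5,7):dx=-8,dy=+10->D
  (5,8):dx=-6,dy=+9->D; (5,9):dx=-2,dy=+4->D; (5,10):dx=+3,dy=-6->D; (6,7):dx=-7,dy=+13->D
  (6,8):dx=-5,dy=+12->D; (6,9):dx=-1,dy=+7->D; (6,10):dx=+4,dy=-3->D; (7,8):dx=+2,dy=-1->D
  (7,9):dx=+6,dy=-6->D; (7,10):dx=+11,dy=-16->D; (8,9):dx=+4,dy=-5->D; (8,10):dx=+9,dy=-15->D
  (9,10):dx=+5,dy=-10->D
Step 2: C = 8, D = 37, total pairs = 45.
Step 3: tau = (C - D)/(n(n-1)/2) = (8 - 37)/45 = -0.644444.
Step 4: Exact two-sided p-value (enumerate n! = 3628800 permutations of y under H0): p = 0.009148.
Step 5: alpha = 0.05. reject H0.

tau_b = -0.6444 (C=8, D=37), p = 0.009148, reject H0.


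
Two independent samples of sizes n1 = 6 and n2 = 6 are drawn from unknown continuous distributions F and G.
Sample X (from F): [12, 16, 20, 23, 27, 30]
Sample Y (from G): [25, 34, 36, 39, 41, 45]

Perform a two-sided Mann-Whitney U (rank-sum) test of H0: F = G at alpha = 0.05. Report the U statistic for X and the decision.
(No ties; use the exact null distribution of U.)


Step 1: Combine and sort all 12 observations; assign midranks.
sorted (value, group): (12,X), (16,X), (20,X), (23,X), (25,Y), (27,X), (30,X), (34,Y), (36,Y), (39,Y), (41,Y), (45,Y)
ranks: 12->1, 16->2, 20->3, 23->4, 25->5, 27->6, 30->7, 34->8, 36->9, 39->10, 41->11, 45->12
Step 2: Rank sum for X: R1 = 1 + 2 + 3 + 4 + 6 + 7 = 23.
Step 3: U_X = R1 - n1(n1+1)/2 = 23 - 6*7/2 = 23 - 21 = 2.
       U_Y = n1*n2 - U_X = 36 - 2 = 34.
Step 4: No ties, so the exact null distribution of U (based on enumerating the C(12,6) = 924 equally likely rank assignments) gives the two-sided p-value.
Step 5: p-value = 0.008658; compare to alpha = 0.05. reject H0.

U_X = 2, p = 0.008658, reject H0 at alpha = 0.05.


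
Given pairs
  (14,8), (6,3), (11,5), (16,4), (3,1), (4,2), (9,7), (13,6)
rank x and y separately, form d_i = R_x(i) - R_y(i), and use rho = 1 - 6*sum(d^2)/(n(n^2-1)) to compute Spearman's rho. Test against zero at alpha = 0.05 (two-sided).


Step 1: Rank x and y separately (midranks; no ties here).
rank(x): 14->7, 6->3, 11->5, 16->8, 3->1, 4->2, 9->4, 13->6
rank(y): 8->8, 3->3, 5->5, 4->4, 1->1, 2->2, 7->7, 6->6
Step 2: d_i = R_x(i) - R_y(i); compute d_i^2.
  (7-8)^2=1, (3-3)^2=0, (5-5)^2=0, (8-4)^2=16, (1-1)^2=0, (2-2)^2=0, (4-7)^2=9, (6-6)^2=0
sum(d^2) = 26.
Step 3: rho = 1 - 6*26 / (8*(8^2 - 1)) = 1 - 156/504 = 0.690476.
Step 4: Under H0, t = rho * sqrt((n-2)/(1-rho^2)) = 2.3382 ~ t(6).
Step 5: Two-sided p-value from the t-distribution with 6 df = 0.057990.
Step 6: alpha = 0.05. fail to reject H0.

rho = 0.6905, p = 0.057990, fail to reject H0 at alpha = 0.05.


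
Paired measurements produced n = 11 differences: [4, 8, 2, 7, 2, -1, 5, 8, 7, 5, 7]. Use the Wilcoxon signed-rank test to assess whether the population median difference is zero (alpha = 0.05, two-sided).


Step 1: Drop any zero differences (none here) and take |d_i|.
|d| = [4, 8, 2, 7, 2, 1, 5, 8, 7, 5, 7]
Step 2: Midrank |d_i| (ties get averaged ranks).
ranks: |4|->4, |8|->10.5, |2|->2.5, |7|->8, |2|->2.5, |1|->1, |5|->5.5, |8|->10.5, |7|->8, |5|->5.5, |7|->8
Step 3: Attach original signs; sum ranks with positive sign and with negative sign.
W+ = 4 + 10.5 + 2.5 + 8 + 2.5 + 5.5 + 10.5 + 8 + 5.5 + 8 = 65
W- = 1 = 1
(Check: W+ + W- = 66 should equal n(n+1)/2 = 66.)
Step 4: Test statistic W = min(W+, W-) = 1.
Step 5: Ties in |d|, so use the tie-corrected normal approximation.
        E[W] = n(n+1)/4 = 11*12/4 = 33.
        Tie groups: |d|=2 (t=2), |d|=5 (t=2), |d|=7 (t=3), |d|=8 (t=2); sum(t^3 - t) = 42.
        Var[W] = n(n+1)(2n+1)/24 - sum(t^3-t)/48 = 3036/24 - 42/48 = 125.625.
        z = (W - E[W]) / sqrt(Var[W]) = (1 - 33) / 11.2083 = -2.8550.
        Two-sided p = 2*Phi(z) = 0.004303.
Step 6: alpha = 0.05. reject H0.

W+ = 65, W- = 1, W = min = 1, p = 0.004303, reject H0.


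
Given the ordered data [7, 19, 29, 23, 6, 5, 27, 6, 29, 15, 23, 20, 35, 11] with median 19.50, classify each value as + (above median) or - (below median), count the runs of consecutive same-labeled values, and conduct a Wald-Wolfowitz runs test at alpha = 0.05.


Step 1: Compute median = 19.50; label A = above, B = below.
Labels in order: BBAABBABABAAAB  (n_A = 7, n_B = 7)
Step 2: Count runs R = 9.
Step 3: Under H0 (random ordering), E[R] = 2*n_A*n_B/(n_A+n_B) + 1 = 2*7*7/14 + 1 = 8.0000.
        Var[R] = 2*n_A*n_B*(2*n_A*n_B - n_A - n_B) / ((n_A+n_B)^2 * (n_A+n_B-1)) = 8232/2548 = 3.2308.
        SD[R] = 1.7974.
Step 4: Continuity-corrected z = (R - 0.5 - E[R]) / SD[R] = (9 - 0.5 - 8.0000) / 1.7974 = 0.2782.
Step 5: Two-sided p-value via normal approximation = 2*(1 - Phi(|z|)) = 0.780879.
Step 6: alpha = 0.05. fail to reject H0.

R = 9, z = 0.2782, p = 0.780879, fail to reject H0.


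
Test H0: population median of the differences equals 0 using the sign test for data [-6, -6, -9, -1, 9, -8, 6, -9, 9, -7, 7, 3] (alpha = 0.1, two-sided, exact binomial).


Step 1: Discard zero differences. Original n = 12; n_eff = number of nonzero differences = 12.
Nonzero differences (with sign): -6, -6, -9, -1, +9, -8, +6, -9, +9, -7, +7, +3
Step 2: Count signs: positive = 5, negative = 7.
Step 3: Under H0: P(positive) = 0.5, so the number of positives S ~ Bin(12, 0.5).
Step 4: Two-sided exact p-value = sum of Bin(12,0.5) probabilities at or below the observed probability = 0.774414.
Step 5: alpha = 0.1. fail to reject H0.

n_eff = 12, pos = 5, neg = 7, p = 0.774414, fail to reject H0.


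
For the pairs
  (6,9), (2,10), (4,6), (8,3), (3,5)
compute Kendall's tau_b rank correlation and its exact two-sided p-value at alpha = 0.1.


Step 1: Enumerate the 10 unordered pairs (i,j) with i<j and classify each by sign(x_j-x_i) * sign(y_j-y_i).
  (1,2):dx=-4,dy=+1->D; (1,3):dx=-2,dy=-3->C; (1,4):dx=+2,dy=-6->D; (1,5):dx=-3,dy=-4->C
  (2,3):dx=+2,dy=-4->D; (2,4):dx=+6,dy=-7->D; (2,5):dx=+1,dy=-5->D; (3,4):dx=+4,dy=-3->D
  (3,5):dx=-1,dy=-1->C; (4,5):dx=-5,dy=+2->D
Step 2: C = 3, D = 7, total pairs = 10.
Step 3: tau = (C - D)/(n(n-1)/2) = (3 - 7)/10 = -0.400000.
Step 4: Exact two-sided p-value (enumerate n! = 120 permutations of y under H0): p = 0.483333.
Step 5: alpha = 0.1. fail to reject H0.

tau_b = -0.4000 (C=3, D=7), p = 0.483333, fail to reject H0.


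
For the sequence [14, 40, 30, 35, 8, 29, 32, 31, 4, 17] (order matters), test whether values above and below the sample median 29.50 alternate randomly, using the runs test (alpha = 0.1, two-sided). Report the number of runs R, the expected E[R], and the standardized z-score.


Step 1: Compute median = 29.50; label A = above, B = below.
Labels in order: BAAABBAABB  (n_A = 5, n_B = 5)
Step 2: Count runs R = 5.
Step 3: Under H0 (random ordering), E[R] = 2*n_A*n_B/(n_A+n_B) + 1 = 2*5*5/10 + 1 = 6.0000.
        Var[R] = 2*n_A*n_B*(2*n_A*n_B - n_A - n_B) / ((n_A+n_B)^2 * (n_A+n_B-1)) = 2000/900 = 2.2222.
        SD[R] = 1.4907.
Step 4: Continuity-corrected z = (R + 0.5 - E[R]) / SD[R] = (5 + 0.5 - 6.0000) / 1.4907 = -0.3354.
Step 5: Two-sided p-value via normal approximation = 2*(1 - Phi(|z|)) = 0.737316.
Step 6: alpha = 0.1. fail to reject H0.

R = 5, z = -0.3354, p = 0.737316, fail to reject H0.


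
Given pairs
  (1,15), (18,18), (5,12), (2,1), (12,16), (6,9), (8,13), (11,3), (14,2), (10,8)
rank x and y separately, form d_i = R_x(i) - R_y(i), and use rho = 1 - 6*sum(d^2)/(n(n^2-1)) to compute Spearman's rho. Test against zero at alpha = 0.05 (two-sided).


Step 1: Rank x and y separately (midranks; no ties here).
rank(x): 1->1, 18->10, 5->3, 2->2, 12->8, 6->4, 8->5, 11->7, 14->9, 10->6
rank(y): 15->8, 18->10, 12->6, 1->1, 16->9, 9->5, 13->7, 3->3, 2->2, 8->4
Step 2: d_i = R_x(i) - R_y(i); compute d_i^2.
  (1-8)^2=49, (10-10)^2=0, (3-6)^2=9, (2-1)^2=1, (8-9)^2=1, (4-5)^2=1, (5-7)^2=4, (7-3)^2=16, (9-2)^2=49, (6-4)^2=4
sum(d^2) = 134.
Step 3: rho = 1 - 6*134 / (10*(10^2 - 1)) = 1 - 804/990 = 0.187879.
Step 4: Under H0, t = rho * sqrt((n-2)/(1-rho^2)) = 0.5410 ~ t(8).
Step 5: Two-sided p-value from the t-distribution with 8 df = 0.603218.
Step 6: alpha = 0.05. fail to reject H0.

rho = 0.1879, p = 0.603218, fail to reject H0 at alpha = 0.05.


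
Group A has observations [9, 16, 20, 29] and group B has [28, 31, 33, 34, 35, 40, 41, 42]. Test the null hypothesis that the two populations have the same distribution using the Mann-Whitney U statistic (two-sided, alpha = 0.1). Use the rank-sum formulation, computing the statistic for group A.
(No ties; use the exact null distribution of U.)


Step 1: Combine and sort all 12 observations; assign midranks.
sorted (value, group): (9,X), (16,X), (20,X), (28,Y), (29,X), (31,Y), (33,Y), (34,Y), (35,Y), (40,Y), (41,Y), (42,Y)
ranks: 9->1, 16->2, 20->3, 28->4, 29->5, 31->6, 33->7, 34->8, 35->9, 40->10, 41->11, 42->12
Step 2: Rank sum for X: R1 = 1 + 2 + 3 + 5 = 11.
Step 3: U_X = R1 - n1(n1+1)/2 = 11 - 4*5/2 = 11 - 10 = 1.
       U_Y = n1*n2 - U_X = 32 - 1 = 31.
Step 4: No ties, so the exact null distribution of U (based on enumerating the C(12,4) = 495 equally likely rank assignments) gives the two-sided p-value.
Step 5: p-value = 0.008081; compare to alpha = 0.1. reject H0.

U_X = 1, p = 0.008081, reject H0 at alpha = 0.1.


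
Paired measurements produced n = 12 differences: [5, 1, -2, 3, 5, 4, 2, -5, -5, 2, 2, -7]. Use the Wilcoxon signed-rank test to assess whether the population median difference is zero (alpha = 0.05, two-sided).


Step 1: Drop any zero differences (none here) and take |d_i|.
|d| = [5, 1, 2, 3, 5, 4, 2, 5, 5, 2, 2, 7]
Step 2: Midrank |d_i| (ties get averaged ranks).
ranks: |5|->9.5, |1|->1, |2|->3.5, |3|->6, |5|->9.5, |4|->7, |2|->3.5, |5|->9.5, |5|->9.5, |2|->3.5, |2|->3.5, |7|->12
Step 3: Attach original signs; sum ranks with positive sign and with negative sign.
W+ = 9.5 + 1 + 6 + 9.5 + 7 + 3.5 + 3.5 + 3.5 = 43.5
W- = 3.5 + 9.5 + 9.5 + 12 = 34.5
(Check: W+ + W- = 78 should equal n(n+1)/2 = 78.)
Step 4: Test statistic W = min(W+, W-) = 34.5.
Step 5: Ties in |d|, so use the tie-corrected normal approximation.
        E[W] = n(n+1)/4 = 12*13/4 = 39.
        Tie groups: |d|=2 (t=4), |d|=5 (t=4); sum(t^3 - t) = 120.
        Var[W] = n(n+1)(2n+1)/24 - sum(t^3-t)/48 = 3900/24 - 120/48 = 160.
        z = (W - E[W]) / sqrt(Var[W]) = (34.5 - 39) / 12.6491 = -0.3558.
        Two-sided p = 2*Phi(z) = 0.722023.
Step 6: alpha = 0.05. fail to reject H0.

W+ = 43.5, W- = 34.5, W = min = 34.5, p = 0.722023, fail to reject H0.


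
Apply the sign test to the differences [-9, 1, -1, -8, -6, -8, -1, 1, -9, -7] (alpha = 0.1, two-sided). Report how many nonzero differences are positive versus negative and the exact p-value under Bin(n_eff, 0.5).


Step 1: Discard zero differences. Original n = 10; n_eff = number of nonzero differences = 10.
Nonzero differences (with sign): -9, +1, -1, -8, -6, -8, -1, +1, -9, -7
Step 2: Count signs: positive = 2, negative = 8.
Step 3: Under H0: P(positive) = 0.5, so the number of positives S ~ Bin(10, 0.5).
Step 4: Two-sided exact p-value = sum of Bin(10,0.5) probabilities at or below the observed probability = 0.109375.
Step 5: alpha = 0.1. fail to reject H0.

n_eff = 10, pos = 2, neg = 8, p = 0.109375, fail to reject H0.


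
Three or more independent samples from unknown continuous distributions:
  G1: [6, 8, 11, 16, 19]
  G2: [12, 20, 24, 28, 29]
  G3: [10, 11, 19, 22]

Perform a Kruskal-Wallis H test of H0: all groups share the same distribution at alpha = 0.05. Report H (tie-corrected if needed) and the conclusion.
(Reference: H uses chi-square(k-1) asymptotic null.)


Step 1: Combine all N = 14 observations and assign midranks.
sorted (value, group, rank): (6,G1,1), (8,G1,2), (10,G3,3), (11,G1,4.5), (11,G3,4.5), (12,G2,6), (16,G1,7), (19,G1,8.5), (19,G3,8.5), (20,G2,10), (22,G3,11), (24,G2,12), (28,G2,13), (29,G2,14)
Step 2: Sum ranks within each group.
R_1 = 23 (n_1 = 5)
R_2 = 55 (n_2 = 5)
R_3 = 27 (n_3 = 4)
Step 3: H = 12/(N(N+1)) * sum(R_i^2/n_i) - 3(N+1)
     = 12/(14*15) * (23^2/5 + 55^2/5 + 27^2/4) - 3*15
     = 0.057143 * 893.05 - 45
     = 6.031429.
Step 4: Ties present; correction factor C = 1 - 12/(14^3 - 14) = 0.995604. Corrected H = 6.031429 / 0.995604 = 6.058057.
Step 5: Under H0, H ~ chi^2(2); p-value = 0.048363.
Step 6: alpha = 0.05. reject H0.

H = 6.0581, df = 2, p = 0.048363, reject H0.


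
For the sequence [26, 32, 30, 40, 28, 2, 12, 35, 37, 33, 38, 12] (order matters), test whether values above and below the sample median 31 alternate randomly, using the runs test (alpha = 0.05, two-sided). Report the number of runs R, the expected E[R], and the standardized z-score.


Step 1: Compute median = 31; label A = above, B = below.
Labels in order: BABABBBAAAAB  (n_A = 6, n_B = 6)
Step 2: Count runs R = 7.
Step 3: Under H0 (random ordering), E[R] = 2*n_A*n_B/(n_A+n_B) + 1 = 2*6*6/12 + 1 = 7.0000.
        Var[R] = 2*n_A*n_B*(2*n_A*n_B - n_A - n_B) / ((n_A+n_B)^2 * (n_A+n_B-1)) = 4320/1584 = 2.7273.
        SD[R] = 1.6514.
Step 4: R = E[R], so z = 0 with no continuity correction.
Step 5: Two-sided p-value via normal approximation = 2*(1 - Phi(|z|)) = 1.000000.
Step 6: alpha = 0.05. fail to reject H0.

R = 7, z = 0.0000, p = 1.000000, fail to reject H0.


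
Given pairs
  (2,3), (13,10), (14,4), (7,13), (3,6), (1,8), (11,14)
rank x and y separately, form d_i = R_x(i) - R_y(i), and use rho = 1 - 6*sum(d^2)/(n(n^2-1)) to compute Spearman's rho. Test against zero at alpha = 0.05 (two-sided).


Step 1: Rank x and y separately (midranks; no ties here).
rank(x): 2->2, 13->6, 14->7, 7->4, 3->3, 1->1, 11->5
rank(y): 3->1, 10->5, 4->2, 13->6, 6->3, 8->4, 14->7
Step 2: d_i = R_x(i) - R_y(i); compute d_i^2.
  (2-1)^2=1, (6-5)^2=1, (7-2)^2=25, (4-6)^2=4, (3-3)^2=0, (1-4)^2=9, (5-7)^2=4
sum(d^2) = 44.
Step 3: rho = 1 - 6*44 / (7*(7^2 - 1)) = 1 - 264/336 = 0.214286.
Step 4: Under H0, t = rho * sqrt((n-2)/(1-rho^2)) = 0.4906 ~ t(5).
Step 5: Two-sided p-value from the t-distribution with 5 df = 0.644512.
Step 6: alpha = 0.05. fail to reject H0.

rho = 0.2143, p = 0.644512, fail to reject H0 at alpha = 0.05.


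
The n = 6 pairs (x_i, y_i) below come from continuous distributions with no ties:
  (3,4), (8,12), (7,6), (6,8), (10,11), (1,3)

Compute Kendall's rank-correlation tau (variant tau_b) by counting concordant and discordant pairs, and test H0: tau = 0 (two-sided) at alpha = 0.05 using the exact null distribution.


Step 1: Enumerate the 15 unordered pairs (i,j) with i<j and classify each by sign(x_j-x_i) * sign(y_j-y_i).
  (1,2):dx=+5,dy=+8->C; (1,3):dx=+4,dy=+2->C; (1,4):dx=+3,dy=+4->C; (1,5):dx=+7,dy=+7->C
  (1,6):dx=-2,dy=-1->C; (2,3):dx=-1,dy=-6->C; (2,4):dx=-2,dy=-4->C; (2,5):dx=+2,dy=-1->D
  (2,6):dx=-7,dy=-9->C; (3,4):dx=-1,dy=+2->D; (3,5):dx=+3,dy=+5->C; (3,6):dx=-6,dy=-3->C
  (4,5):dx=+4,dy=+3->C; (4,6):dx=-5,dy=-5->C; (5,6):dx=-9,dy=-8->C
Step 2: C = 13, D = 2, total pairs = 15.
Step 3: tau = (C - D)/(n(n-1)/2) = (13 - 2)/15 = 0.733333.
Step 4: Exact two-sided p-value (enumerate n! = 720 permutations of y under H0): p = 0.055556.
Step 5: alpha = 0.05. fail to reject H0.

tau_b = 0.7333 (C=13, D=2), p = 0.055556, fail to reject H0.


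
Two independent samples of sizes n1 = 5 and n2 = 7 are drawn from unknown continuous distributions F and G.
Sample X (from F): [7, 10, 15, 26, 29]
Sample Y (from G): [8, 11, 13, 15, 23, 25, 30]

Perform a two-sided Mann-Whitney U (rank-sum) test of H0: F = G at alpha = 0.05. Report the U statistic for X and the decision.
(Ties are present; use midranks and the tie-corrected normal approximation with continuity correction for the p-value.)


Step 1: Combine and sort all 12 observations; assign midranks.
sorted (value, group): (7,X), (8,Y), (10,X), (11,Y), (13,Y), (15,X), (15,Y), (23,Y), (25,Y), (26,X), (29,X), (30,Y)
ranks: 7->1, 8->2, 10->3, 11->4, 13->5, 15->6.5, 15->6.5, 23->8, 25->9, 26->10, 29->11, 30->12
Step 2: Rank sum for X: R1 = 1 + 3 + 6.5 + 10 + 11 = 31.5.
Step 3: U_X = R1 - n1(n1+1)/2 = 31.5 - 5*6/2 = 31.5 - 15 = 16.5.
       U_Y = n1*n2 - U_X = 35 - 16.5 = 18.5.
Step 4: Ties are present, so use the tie-corrected normal approximation (with continuity correction) for the p-value.
Step 5: p-value = 0.935170; compare to alpha = 0.05. fail to reject H0.

U_X = 16.5, p = 0.935170, fail to reject H0 at alpha = 0.05.


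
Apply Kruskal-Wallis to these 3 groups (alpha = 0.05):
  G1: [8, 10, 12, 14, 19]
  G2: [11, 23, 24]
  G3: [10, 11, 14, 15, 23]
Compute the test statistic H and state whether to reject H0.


Step 1: Combine all N = 13 observations and assign midranks.
sorted (value, group, rank): (8,G1,1), (10,G1,2.5), (10,G3,2.5), (11,G2,4.5), (11,G3,4.5), (12,G1,6), (14,G1,7.5), (14,G3,7.5), (15,G3,9), (19,G1,10), (23,G2,11.5), (23,G3,11.5), (24,G2,13)
Step 2: Sum ranks within each group.
R_1 = 27 (n_1 = 5)
R_2 = 29 (n_2 = 3)
R_3 = 35 (n_3 = 5)
Step 3: H = 12/(N(N+1)) * sum(R_i^2/n_i) - 3(N+1)
     = 12/(13*14) * (27^2/5 + 29^2/3 + 35^2/5) - 3*14
     = 0.065934 * 671.133 - 42
     = 2.250549.
Step 4: Ties present; correction factor C = 1 - 24/(13^3 - 13) = 0.989011. Corrected H = 2.250549 / 0.989011 = 2.275556.
Step 5: Under H0, H ~ chi^2(2); p-value = 0.320531.
Step 6: alpha = 0.05. fail to reject H0.

H = 2.2756, df = 2, p = 0.320531, fail to reject H0.


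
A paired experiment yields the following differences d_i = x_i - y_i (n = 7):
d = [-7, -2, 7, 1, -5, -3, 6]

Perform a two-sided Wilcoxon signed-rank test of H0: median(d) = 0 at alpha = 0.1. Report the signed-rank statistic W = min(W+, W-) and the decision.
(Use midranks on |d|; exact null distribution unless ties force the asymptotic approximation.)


Step 1: Drop any zero differences (none here) and take |d_i|.
|d| = [7, 2, 7, 1, 5, 3, 6]
Step 2: Midrank |d_i| (ties get averaged ranks).
ranks: |7|->6.5, |2|->2, |7|->6.5, |1|->1, |5|->4, |3|->3, |6|->5
Step 3: Attach original signs; sum ranks with positive sign and with negative sign.
W+ = 6.5 + 1 + 5 = 12.5
W- = 6.5 + 2 + 4 + 3 = 15.5
(Check: W+ + W- = 28 should equal n(n+1)/2 = 28.)
Step 4: Test statistic W = min(W+, W-) = 12.5.
Step 5: Ties in |d|, so use the tie-corrected normal approximation.
        E[W] = n(n+1)/4 = 7*8/4 = 14.
        Tie groups: |d|=7 (t=2); sum(t^3 - t) = 6.
        Var[W] = n(n+1)(2n+1)/24 - sum(t^3-t)/48 = 840/24 - 6/48 = 34.875.
        z = (W - E[W]) / sqrt(Var[W]) = (12.5 - 14) / 5.9055 = -0.2540.
        Two-sided p = 2*Phi(z) = 0.799495.
Step 6: alpha = 0.1. fail to reject H0.

W+ = 12.5, W- = 15.5, W = min = 12.5, p = 0.799495, fail to reject H0.


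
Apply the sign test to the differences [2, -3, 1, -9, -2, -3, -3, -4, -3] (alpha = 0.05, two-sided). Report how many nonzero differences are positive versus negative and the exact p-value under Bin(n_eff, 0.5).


Step 1: Discard zero differences. Original n = 9; n_eff = number of nonzero differences = 9.
Nonzero differences (with sign): +2, -3, +1, -9, -2, -3, -3, -4, -3
Step 2: Count signs: positive = 2, negative = 7.
Step 3: Under H0: P(positive) = 0.5, so the number of positives S ~ Bin(9, 0.5).
Step 4: Two-sided exact p-value = sum of Bin(9,0.5) probabilities at or below the observed probability = 0.179688.
Step 5: alpha = 0.05. fail to reject H0.

n_eff = 9, pos = 2, neg = 7, p = 0.179688, fail to reject H0.


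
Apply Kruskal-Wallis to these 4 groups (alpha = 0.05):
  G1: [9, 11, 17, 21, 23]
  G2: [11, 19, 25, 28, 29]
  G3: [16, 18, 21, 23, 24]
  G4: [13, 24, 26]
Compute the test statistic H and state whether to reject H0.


Step 1: Combine all N = 18 observations and assign midranks.
sorted (value, group, rank): (9,G1,1), (11,G1,2.5), (11,G2,2.5), (13,G4,4), (16,G3,5), (17,G1,6), (18,G3,7), (19,G2,8), (21,G1,9.5), (21,G3,9.5), (23,G1,11.5), (23,G3,11.5), (24,G3,13.5), (24,G4,13.5), (25,G2,15), (26,G4,16), (28,G2,17), (29,G2,18)
Step 2: Sum ranks within each group.
R_1 = 30.5 (n_1 = 5)
R_2 = 60.5 (n_2 = 5)
R_3 = 46.5 (n_3 = 5)
R_4 = 33.5 (n_4 = 3)
Step 3: H = 12/(N(N+1)) * sum(R_i^2/n_i) - 3(N+1)
     = 12/(18*19) * (30.5^2/5 + 60.5^2/5 + 46.5^2/5 + 33.5^2/3) - 3*19
     = 0.035088 * 1724.63 - 57
     = 3.513450.
Step 4: Ties present; correction factor C = 1 - 24/(18^3 - 18) = 0.995872. Corrected H = 3.513450 / 0.995872 = 3.528014.
Step 5: Under H0, H ~ chi^2(3); p-value = 0.317147.
Step 6: alpha = 0.05. fail to reject H0.

H = 3.5280, df = 3, p = 0.317147, fail to reject H0.


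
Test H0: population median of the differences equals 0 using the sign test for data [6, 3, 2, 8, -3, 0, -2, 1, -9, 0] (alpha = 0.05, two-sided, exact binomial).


Step 1: Discard zero differences. Original n = 10; n_eff = number of nonzero differences = 8.
Nonzero differences (with sign): +6, +3, +2, +8, -3, -2, +1, -9
Step 2: Count signs: positive = 5, negative = 3.
Step 3: Under H0: P(positive) = 0.5, so the number of positives S ~ Bin(8, 0.5).
Step 4: Two-sided exact p-value = sum of Bin(8,0.5) probabilities at or below the observed probability = 0.726562.
Step 5: alpha = 0.05. fail to reject H0.

n_eff = 8, pos = 5, neg = 3, p = 0.726562, fail to reject H0.


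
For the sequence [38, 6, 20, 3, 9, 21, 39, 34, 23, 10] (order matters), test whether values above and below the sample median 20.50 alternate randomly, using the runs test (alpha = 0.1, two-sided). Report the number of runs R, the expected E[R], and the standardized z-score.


Step 1: Compute median = 20.50; label A = above, B = below.
Labels in order: ABBBBAAAAB  (n_A = 5, n_B = 5)
Step 2: Count runs R = 4.
Step 3: Under H0 (random ordering), E[R] = 2*n_A*n_B/(n_A+n_B) + 1 = 2*5*5/10 + 1 = 6.0000.
        Var[R] = 2*n_A*n_B*(2*n_A*n_B - n_A - n_B) / ((n_A+n_B)^2 * (n_A+n_B-1)) = 2000/900 = 2.2222.
        SD[R] = 1.4907.
Step 4: Continuity-corrected z = (R + 0.5 - E[R]) / SD[R] = (4 + 0.5 - 6.0000) / 1.4907 = -1.0062.
Step 5: Two-sided p-value via normal approximation = 2*(1 - Phi(|z|)) = 0.314305.
Step 6: alpha = 0.1. fail to reject H0.

R = 4, z = -1.0062, p = 0.314305, fail to reject H0.


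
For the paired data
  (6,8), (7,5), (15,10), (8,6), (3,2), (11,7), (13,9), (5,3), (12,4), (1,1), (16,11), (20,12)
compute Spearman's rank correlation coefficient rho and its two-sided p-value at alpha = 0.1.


Step 1: Rank x and y separately (midranks; no ties here).
rank(x): 6->4, 7->5, 15->10, 8->6, 3->2, 11->7, 13->9, 5->3, 12->8, 1->1, 16->11, 20->12
rank(y): 8->8, 5->5, 10->10, 6->6, 2->2, 7->7, 9->9, 3->3, 4->4, 1->1, 11->11, 12->12
Step 2: d_i = R_x(i) - R_y(i); compute d_i^2.
  (4-8)^2=16, (5-5)^2=0, (10-10)^2=0, (6-6)^2=0, (2-2)^2=0, (7-7)^2=0, (9-9)^2=0, (3-3)^2=0, (8-4)^2=16, (1-1)^2=0, (11-11)^2=0, (12-12)^2=0
sum(d^2) = 32.
Step 3: rho = 1 - 6*32 / (12*(12^2 - 1)) = 1 - 192/1716 = 0.888112.
Step 4: Under H0, t = rho * sqrt((n-2)/(1-rho^2)) = 6.1103 ~ t(10).
Step 5: Two-sided p-value from the t-distribution with 10 df = 0.000114.
Step 6: alpha = 0.1. reject H0.

rho = 0.8881, p = 0.000114, reject H0 at alpha = 0.1.


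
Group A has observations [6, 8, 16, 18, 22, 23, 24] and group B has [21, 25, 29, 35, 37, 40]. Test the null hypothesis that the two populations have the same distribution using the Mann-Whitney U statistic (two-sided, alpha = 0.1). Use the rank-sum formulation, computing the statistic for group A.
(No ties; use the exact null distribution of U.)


Step 1: Combine and sort all 13 observations; assign midranks.
sorted (value, group): (6,X), (8,X), (16,X), (18,X), (21,Y), (22,X), (23,X), (24,X), (25,Y), (29,Y), (35,Y), (37,Y), (40,Y)
ranks: 6->1, 8->2, 16->3, 18->4, 21->5, 22->6, 23->7, 24->8, 25->9, 29->10, 35->11, 37->12, 40->13
Step 2: Rank sum for X: R1 = 1 + 2 + 3 + 4 + 6 + 7 + 8 = 31.
Step 3: U_X = R1 - n1(n1+1)/2 = 31 - 7*8/2 = 31 - 28 = 3.
       U_Y = n1*n2 - U_X = 42 - 3 = 39.
Step 4: No ties, so the exact null distribution of U (based on enumerating the C(13,7) = 1716 equally likely rank assignments) gives the two-sided p-value.
Step 5: p-value = 0.008159; compare to alpha = 0.1. reject H0.

U_X = 3, p = 0.008159, reject H0 at alpha = 0.1.


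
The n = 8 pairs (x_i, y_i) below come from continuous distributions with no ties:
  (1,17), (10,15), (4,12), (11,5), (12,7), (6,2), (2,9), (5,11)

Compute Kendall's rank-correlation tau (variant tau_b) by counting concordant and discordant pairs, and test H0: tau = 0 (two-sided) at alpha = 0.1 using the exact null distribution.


Step 1: Enumerate the 28 unordered pairs (i,j) with i<j and classify each by sign(x_j-x_i) * sign(y_j-y_i).
  (1,2):dx=+9,dy=-2->D; (1,3):dx=+3,dy=-5->D; (1,4):dx=+10,dy=-12->D; (1,5):dx=+11,dy=-10->D
  (1,6):dx=+5,dy=-15->D; (1,7):dx=+1,dy=-8->D; (1,8):dx=+4,dy=-6->D; (2,3):dx=-6,dy=-3->C
  (2,4):dx=+1,dy=-10->D; (2,5):dx=+2,dy=-8->D; (2,6):dx=-4,dy=-13->C; (2,7):dx=-8,dy=-6->C
  (2,8):dx=-5,dy=-4->C; (3,4):dx=+7,dy=-7->D; (3,5):dx=+8,dy=-5->D; (3,6):dx=+2,dy=-10->D
  (3,7):dx=-2,dy=-3->C; (3,8):dx=+1,dy=-1->D; (4,5):dx=+1,dy=+2->C; (4,6):dx=-5,dy=-3->C
  (4,7):dx=-9,dy=+4->D; (4,8):dx=-6,dy=+6->D; (5,6):dx=-6,dy=-5->C; (5,7):dx=-10,dy=+2->D
  (5,8):dx=-7,dy=+4->D; (6,7):dx=-4,dy=+7->D; (6,8):dx=-1,dy=+9->D; (7,8):dx=+3,dy=+2->C
Step 2: C = 9, D = 19, total pairs = 28.
Step 3: tau = (C - D)/(n(n-1)/2) = (9 - 19)/28 = -0.357143.
Step 4: Exact two-sided p-value (enumerate n! = 40320 permutations of y under H0): p = 0.275099.
Step 5: alpha = 0.1. fail to reject H0.

tau_b = -0.3571 (C=9, D=19), p = 0.275099, fail to reject H0.
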